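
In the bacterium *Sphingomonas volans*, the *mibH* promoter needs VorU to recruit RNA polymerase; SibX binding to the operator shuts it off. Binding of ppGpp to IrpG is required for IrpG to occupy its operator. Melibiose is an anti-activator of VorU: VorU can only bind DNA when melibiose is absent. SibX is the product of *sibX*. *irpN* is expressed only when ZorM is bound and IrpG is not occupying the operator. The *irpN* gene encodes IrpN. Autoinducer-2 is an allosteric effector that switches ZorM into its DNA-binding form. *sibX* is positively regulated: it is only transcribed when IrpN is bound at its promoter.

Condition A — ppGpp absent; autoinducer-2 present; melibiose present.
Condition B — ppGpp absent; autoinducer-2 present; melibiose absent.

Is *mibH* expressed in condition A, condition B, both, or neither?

neither

Condition A:
ppGpp is absent, so IrpG is inactive.
Autoinducer-2 is present, so ZorM is active.
No repressor is bound and ZorM is active, so *irpN* is transcribed.
So IrpN is produced and active.
No repressor is bound and IrpN is active, so *sibX* is transcribed.
So SibX is produced and active.
Melibiose is present, so VorU is inactive.
With repressor SibX bound, *mibH* is not transcribed.
→ *mibH* is OFF in A.
Condition B:
ppGpp is absent, so IrpG is inactive.
Autoinducer-2 is present, so ZorM is active.
No repressor is bound and ZorM is active, so *irpN* is transcribed.
So IrpN is produced and active.
No repressor is bound and IrpN is active, so *sibX* is transcribed.
So SibX is produced and active.
Melibiose is absent, so VorU is active.
With repressor SibX bound, *mibH* is not transcribed.
→ *mibH* is OFF in B.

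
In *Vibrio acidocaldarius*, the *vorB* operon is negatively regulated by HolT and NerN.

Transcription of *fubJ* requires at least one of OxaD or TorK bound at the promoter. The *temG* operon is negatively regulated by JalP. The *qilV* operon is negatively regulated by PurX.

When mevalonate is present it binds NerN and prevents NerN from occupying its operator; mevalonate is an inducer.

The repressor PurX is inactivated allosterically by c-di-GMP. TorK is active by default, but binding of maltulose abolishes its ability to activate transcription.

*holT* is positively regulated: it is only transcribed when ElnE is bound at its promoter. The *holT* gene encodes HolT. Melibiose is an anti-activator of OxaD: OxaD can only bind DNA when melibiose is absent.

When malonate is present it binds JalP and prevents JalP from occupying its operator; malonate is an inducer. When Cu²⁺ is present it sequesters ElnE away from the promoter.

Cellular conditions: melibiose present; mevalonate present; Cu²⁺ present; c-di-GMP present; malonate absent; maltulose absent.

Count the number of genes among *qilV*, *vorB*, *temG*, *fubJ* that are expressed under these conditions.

c-di-GMP is present, so PurX is inactive.
With no repressor bound, *qilV* is transcribed.
→ *qilV* is ON.
Cu²⁺ is present, so ElnE is inactive.
Required activator ElnE is absent, so *holT* is not transcribed.
So HolT is not produced.
Mevalonate is present, so NerN is inactive.
With no repressor bound, *vorB* is transcribed.
→ *vorB* is ON.
Malonate is absent, so JalP is active.
With repressor JalP bound, *temG* is not transcribed.
→ *temG* is OFF.
Melibiose is present, so OxaD is inactive.
Maltulose is absent, so TorK is active.
Activator TorK is present, so *fubJ* is transcribed.
→ *fubJ* is ON.
3 of the 4 genes are transcribed.

3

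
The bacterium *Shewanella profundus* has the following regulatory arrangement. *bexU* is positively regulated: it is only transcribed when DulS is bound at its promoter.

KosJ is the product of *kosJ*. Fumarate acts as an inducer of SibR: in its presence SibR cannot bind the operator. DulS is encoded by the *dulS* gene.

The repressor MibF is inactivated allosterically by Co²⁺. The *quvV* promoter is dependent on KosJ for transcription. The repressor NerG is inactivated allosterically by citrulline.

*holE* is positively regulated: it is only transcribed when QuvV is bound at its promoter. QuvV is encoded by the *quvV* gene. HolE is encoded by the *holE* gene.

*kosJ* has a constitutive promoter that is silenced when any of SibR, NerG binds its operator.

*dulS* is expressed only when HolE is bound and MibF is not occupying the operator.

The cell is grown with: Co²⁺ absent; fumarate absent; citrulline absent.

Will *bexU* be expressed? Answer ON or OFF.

OFF

Fumarate is absent, so SibR is active.
Citrulline is absent, so NerG is active.
With repressor SibR bound, *kosJ* is not transcribed.
So KosJ is not produced.
Required activator KosJ is absent, so *quvV* is not transcribed.
So QuvV is not produced.
Required activator QuvV is absent, so *holE* is not transcribed.
So HolE is not produced.
Co²⁺ is absent, so MibF is active.
With repressor MibF bound, *dulS* is not transcribed.
So DulS is not produced.
Required activator DulS is absent, so *bexU* is not transcribed.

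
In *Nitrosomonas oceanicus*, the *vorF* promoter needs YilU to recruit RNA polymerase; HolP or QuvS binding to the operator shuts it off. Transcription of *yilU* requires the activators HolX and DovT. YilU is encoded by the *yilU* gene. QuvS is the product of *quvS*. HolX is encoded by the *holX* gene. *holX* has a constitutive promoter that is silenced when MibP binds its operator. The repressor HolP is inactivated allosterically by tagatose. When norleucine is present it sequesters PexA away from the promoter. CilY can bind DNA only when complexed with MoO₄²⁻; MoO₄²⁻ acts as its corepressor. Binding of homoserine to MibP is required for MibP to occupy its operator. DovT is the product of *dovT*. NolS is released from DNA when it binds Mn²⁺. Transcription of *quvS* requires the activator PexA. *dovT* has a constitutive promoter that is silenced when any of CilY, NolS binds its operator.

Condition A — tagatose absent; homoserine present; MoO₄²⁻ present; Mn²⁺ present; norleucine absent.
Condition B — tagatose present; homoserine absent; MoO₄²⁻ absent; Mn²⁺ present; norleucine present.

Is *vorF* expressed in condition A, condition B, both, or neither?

Condition A:
Tagatose is absent, so HolP is active.
Homoserine is present, so MibP is active.
With repressor MibP bound, *holX* is not transcribed.
So HolX is not produced.
MoO₄²⁻ is present, so CilY is active.
Mn²⁺ is present, so NolS is inactive.
With repressor CilY bound, *dovT* is not transcribed.
So DovT is not produced.
Required activator HolX is absent, so *yilU* is not transcribed.
So YilU is not produced.
Norleucine is absent, so PexA is active.
No repressor is bound and PexA is active, so *quvS* is transcribed.
So QuvS is produced and active.
With repressor HolP bound, *vorF* is not transcribed.
→ *vorF* is OFF in A.
Condition B:
Tagatose is present, so HolP is inactive.
Homoserine is absent, so MibP is inactive.
With no repressor bound, *holX* is transcribed.
So HolX is produced and active.
MoO₄²⁻ is absent, so CilY is inactive.
Mn²⁺ is present, so NolS is inactive.
With no repressor bound, *dovT* is transcribed.
So DovT is produced and active.
No repressor is bound and HolX and DovT are active, so *yilU* is transcribed.
So YilU is produced and active.
Norleucine is present, so PexA is inactive.
Required activator PexA is absent, so *quvS* is not transcribed.
So QuvS is not produced.
No repressor is bound and YilU is active, so *vorF* is transcribed.
→ *vorF* is ON in B.

B only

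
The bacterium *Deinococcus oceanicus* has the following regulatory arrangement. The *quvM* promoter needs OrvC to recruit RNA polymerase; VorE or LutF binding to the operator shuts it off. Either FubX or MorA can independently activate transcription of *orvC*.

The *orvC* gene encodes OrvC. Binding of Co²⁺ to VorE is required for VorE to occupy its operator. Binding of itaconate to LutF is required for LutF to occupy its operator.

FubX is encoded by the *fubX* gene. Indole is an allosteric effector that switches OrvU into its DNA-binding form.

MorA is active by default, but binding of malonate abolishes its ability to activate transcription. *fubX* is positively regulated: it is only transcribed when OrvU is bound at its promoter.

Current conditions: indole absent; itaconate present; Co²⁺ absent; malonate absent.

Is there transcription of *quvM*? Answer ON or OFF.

Indole is absent, so OrvU is inactive.
Required activator OrvU is absent, so *fubX* is not transcribed.
So FubX is not produced.
Malonate is absent, so MorA is active.
Activator MorA is present, so *orvC* is transcribed.
So OrvC is produced and active.
Co²⁺ is absent, so VorE is inactive.
Itaconate is present, so LutF is active.
With repressor LutF bound, *quvM* is not transcribed.

OFF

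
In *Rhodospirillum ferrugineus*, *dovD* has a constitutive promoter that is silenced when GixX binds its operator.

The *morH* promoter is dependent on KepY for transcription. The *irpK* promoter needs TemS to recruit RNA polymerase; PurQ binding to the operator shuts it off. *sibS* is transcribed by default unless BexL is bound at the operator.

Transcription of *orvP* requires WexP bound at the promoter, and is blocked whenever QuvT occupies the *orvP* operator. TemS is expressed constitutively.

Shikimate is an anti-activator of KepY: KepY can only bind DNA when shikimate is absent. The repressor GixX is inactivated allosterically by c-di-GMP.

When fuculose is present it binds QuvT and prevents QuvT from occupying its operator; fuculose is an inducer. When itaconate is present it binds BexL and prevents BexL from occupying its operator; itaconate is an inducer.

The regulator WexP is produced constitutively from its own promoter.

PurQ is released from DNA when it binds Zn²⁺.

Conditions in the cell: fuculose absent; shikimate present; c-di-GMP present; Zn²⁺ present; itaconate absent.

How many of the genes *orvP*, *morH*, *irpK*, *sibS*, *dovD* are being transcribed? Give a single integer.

WexP is produced constitutively and is active.
Fuculose is absent, so QuvT is active.
With repressor QuvT bound, *orvP* is not transcribed.
→ *orvP* is OFF.
Shikimate is present, so KepY is inactive.
Required activator KepY is absent, so *morH* is not transcribed.
→ *morH* is OFF.
TemS is produced constitutively and is active.
Zn²⁺ is present, so PurQ is inactive.
No repressor is bound and TemS is active, so *irpK* is transcribed.
→ *irpK* is ON.
Itaconate is absent, so BexL is active.
With repressor BexL bound, *sibS* is not transcribed.
→ *sibS* is OFF.
c-di-GMP is present, so GixX is inactive.
With no repressor bound, *dovD* is transcribed.
→ *dovD* is ON.
2 of the 5 genes are transcribed.

2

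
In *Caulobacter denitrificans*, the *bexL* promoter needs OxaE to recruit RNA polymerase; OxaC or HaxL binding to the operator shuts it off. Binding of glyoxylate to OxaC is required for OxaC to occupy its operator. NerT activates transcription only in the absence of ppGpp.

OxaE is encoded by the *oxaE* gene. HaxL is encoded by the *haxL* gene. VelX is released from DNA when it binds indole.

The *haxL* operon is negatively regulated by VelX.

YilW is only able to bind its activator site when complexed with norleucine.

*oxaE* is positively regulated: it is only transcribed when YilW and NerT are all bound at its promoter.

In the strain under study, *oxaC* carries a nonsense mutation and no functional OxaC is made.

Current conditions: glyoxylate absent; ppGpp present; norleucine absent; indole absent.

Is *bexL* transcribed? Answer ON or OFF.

Norleucine is absent, so YilW is inactive.
ppGpp is present, so NerT is inactive.
Required activator YilW is absent, so *oxaE* is not transcribed.
So OxaE is not produced.
OxaC is non-functional in this strain, so it has no effect.
Indole is absent, so VelX is active.
With repressor VelX bound, *haxL* is not transcribed.
So HaxL is not produced.
Required activator OxaE is absent, so *bexL* is not transcribed.

OFF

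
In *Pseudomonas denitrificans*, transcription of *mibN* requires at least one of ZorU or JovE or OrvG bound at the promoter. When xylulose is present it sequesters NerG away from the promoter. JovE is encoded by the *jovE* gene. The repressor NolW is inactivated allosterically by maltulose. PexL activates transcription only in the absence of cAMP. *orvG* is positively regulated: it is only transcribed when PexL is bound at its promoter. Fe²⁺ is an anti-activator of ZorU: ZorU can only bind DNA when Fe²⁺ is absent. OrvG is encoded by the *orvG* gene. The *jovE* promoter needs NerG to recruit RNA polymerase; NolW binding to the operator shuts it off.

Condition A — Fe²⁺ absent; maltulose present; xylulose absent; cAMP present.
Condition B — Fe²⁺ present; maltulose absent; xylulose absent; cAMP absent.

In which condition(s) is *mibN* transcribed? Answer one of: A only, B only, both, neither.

Condition A:
Fe²⁺ is absent, so ZorU is active.
Maltulose is present, so NolW is inactive.
Xylulose is absent, so NerG is active.
No repressor is bound and NerG is active, so *jovE* is transcribed.
So JovE is produced and active.
cAMP is present, so PexL is inactive.
Required activator PexL is absent, so *orvG* is not transcribed.
So OrvG is not produced.
Activator ZorU is present, so *mibN* is transcribed.
→ *mibN* is ON in A.
Condition B:
Fe²⁺ is present, so ZorU is inactive.
Maltulose is absent, so NolW is active.
Xylulose is absent, so NerG is active.
With repressor NolW bound, *jovE* is not transcribed.
So JovE is not produced.
cAMP is absent, so PexL is active.
No repressor is bound and PexL is active, so *orvG* is transcribed.
So OrvG is produced and active.
Activator OrvG is present, so *mibN* is transcribed.
→ *mibN* is ON in B.

both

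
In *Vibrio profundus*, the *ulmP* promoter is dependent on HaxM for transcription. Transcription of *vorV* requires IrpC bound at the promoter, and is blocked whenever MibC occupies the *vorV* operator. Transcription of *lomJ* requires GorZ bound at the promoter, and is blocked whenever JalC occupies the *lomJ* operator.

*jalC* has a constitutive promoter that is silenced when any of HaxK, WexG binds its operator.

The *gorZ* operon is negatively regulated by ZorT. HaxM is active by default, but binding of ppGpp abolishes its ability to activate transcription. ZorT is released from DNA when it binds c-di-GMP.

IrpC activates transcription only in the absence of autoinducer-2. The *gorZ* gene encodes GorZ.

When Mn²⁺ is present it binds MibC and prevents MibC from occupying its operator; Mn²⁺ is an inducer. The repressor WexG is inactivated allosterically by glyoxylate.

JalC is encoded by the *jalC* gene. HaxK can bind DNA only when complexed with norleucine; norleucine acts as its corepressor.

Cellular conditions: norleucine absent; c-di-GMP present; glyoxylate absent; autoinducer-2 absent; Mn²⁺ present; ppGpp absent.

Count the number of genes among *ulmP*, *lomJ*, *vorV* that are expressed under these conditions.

ppGpp is absent, so HaxM is active.
No repressor is bound and HaxM is active, so *ulmP* is transcribed.
→ *ulmP* is ON.
Norleucine is absent, so HaxK is inactive.
Glyoxylate is absent, so WexG is active.
With repressor WexG bound, *jalC* is not transcribed.
So JalC is not produced.
c-di-GMP is present, so ZorT is inactive.
With no repressor bound, *gorZ* is transcribed.
So GorZ is produced and active.
No repressor is bound and GorZ is active, so *lomJ* is transcribed.
→ *lomJ* is ON.
Autoinducer-2 is absent, so IrpC is active.
Mn²⁺ is present, so MibC is inactive.
No repressor is bound and IrpC is active, so *vorV* is transcribed.
→ *vorV* is ON.
3 of the 3 genes are transcribed.

3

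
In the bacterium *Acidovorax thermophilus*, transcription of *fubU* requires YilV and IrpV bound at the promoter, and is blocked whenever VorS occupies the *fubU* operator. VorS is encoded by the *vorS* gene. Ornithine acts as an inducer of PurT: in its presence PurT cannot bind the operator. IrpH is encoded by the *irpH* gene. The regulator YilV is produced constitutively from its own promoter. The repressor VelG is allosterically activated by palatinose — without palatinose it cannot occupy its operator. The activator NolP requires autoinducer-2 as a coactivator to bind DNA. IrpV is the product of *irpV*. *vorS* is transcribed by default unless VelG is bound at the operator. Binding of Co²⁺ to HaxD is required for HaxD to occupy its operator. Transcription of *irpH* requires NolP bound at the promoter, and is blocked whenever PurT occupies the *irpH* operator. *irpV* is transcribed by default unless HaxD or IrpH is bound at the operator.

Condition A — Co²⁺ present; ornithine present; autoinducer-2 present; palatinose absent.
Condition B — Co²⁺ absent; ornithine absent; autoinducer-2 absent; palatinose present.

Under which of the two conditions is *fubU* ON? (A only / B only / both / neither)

B only

Condition A:
YilV is produced constitutively and is active.
Co²⁺ is present, so HaxD is active.
Ornithine is present, so PurT is inactive.
Autoinducer-2 is present, so NolP is active.
No repressor is bound and NolP is active, so *irpH* is transcribed.
So IrpH is produced and active.
With repressor HaxD bound, *irpV* is not transcribed.
So IrpV is not produced.
Palatinose is absent, so VelG is inactive.
With no repressor bound, *vorS* is transcribed.
So VorS is produced and active.
With repressor VorS bound, *fubU* is not transcribed.
→ *fubU* is OFF in A.
Condition B:
YilV is produced constitutively and is active.
Co²⁺ is absent, so HaxD is inactive.
Ornithine is absent, so PurT is active.
Autoinducer-2 is absent, so NolP is inactive.
With repressor PurT bound, *irpH* is not transcribed.
So IrpH is not produced.
With no repressor bound, *irpV* is transcribed.
So IrpV is produced and active.
Palatinose is present, so VelG is active.
With repressor VelG bound, *vorS* is not transcribed.
So VorS is not produced.
No repressor is bound and YilV and IrpV are active, so *fubU* is transcribed.
→ *fubU* is ON in B.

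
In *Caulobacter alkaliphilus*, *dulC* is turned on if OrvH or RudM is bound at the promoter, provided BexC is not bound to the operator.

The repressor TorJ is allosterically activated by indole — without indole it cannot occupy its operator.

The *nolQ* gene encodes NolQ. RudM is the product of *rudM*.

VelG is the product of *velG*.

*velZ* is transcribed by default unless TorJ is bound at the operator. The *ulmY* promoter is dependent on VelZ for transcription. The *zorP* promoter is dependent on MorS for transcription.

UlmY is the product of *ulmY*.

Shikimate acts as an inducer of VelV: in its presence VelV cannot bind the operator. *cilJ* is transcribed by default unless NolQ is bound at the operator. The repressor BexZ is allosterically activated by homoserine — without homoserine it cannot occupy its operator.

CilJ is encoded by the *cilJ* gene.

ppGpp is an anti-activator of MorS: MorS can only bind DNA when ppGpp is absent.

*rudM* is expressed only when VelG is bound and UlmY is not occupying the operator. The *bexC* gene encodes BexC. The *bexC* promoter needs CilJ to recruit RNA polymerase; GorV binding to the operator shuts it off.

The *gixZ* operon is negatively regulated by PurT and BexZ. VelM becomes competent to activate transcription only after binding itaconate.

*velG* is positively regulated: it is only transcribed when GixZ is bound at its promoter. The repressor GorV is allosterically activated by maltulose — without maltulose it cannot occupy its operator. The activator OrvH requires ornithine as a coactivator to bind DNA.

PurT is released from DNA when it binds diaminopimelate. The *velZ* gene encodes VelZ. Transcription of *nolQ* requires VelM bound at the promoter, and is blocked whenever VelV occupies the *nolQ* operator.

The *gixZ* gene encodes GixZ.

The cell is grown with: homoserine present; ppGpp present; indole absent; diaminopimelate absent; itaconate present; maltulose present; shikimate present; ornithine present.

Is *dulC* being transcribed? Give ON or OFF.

ON

Maltulose is present, so GorV is active.
Shikimate is present, so VelV is inactive.
Itaconate is present, so VelM is active.
No repressor is bound and VelM is active, so *nolQ* is transcribed.
So NolQ is produced and active.
With repressor NolQ bound, *cilJ* is not transcribed.
So CilJ is not produced.
With repressor GorV bound, *bexC* is not transcribed.
So BexC is not produced.
Ornithine is present, so OrvH is active.
Indole is absent, so TorJ is inactive.
With no repressor bound, *velZ* is transcribed.
So VelZ is produced and active.
No repressor is bound and VelZ is active, so *ulmY* is transcribed.
So UlmY is produced and active.
Diaminopimelate is absent, so PurT is active.
Homoserine is present, so BexZ is active.
With repressor PurT bound, *gixZ* is not transcribed.
So GixZ is not produced.
Required activator GixZ is absent, so *velG* is not transcribed.
So VelG is not produced.
With repressor UlmY bound, *rudM* is not transcribed.
So RudM is not produced.
Activator OrvH is present, so *dulC* is transcribed.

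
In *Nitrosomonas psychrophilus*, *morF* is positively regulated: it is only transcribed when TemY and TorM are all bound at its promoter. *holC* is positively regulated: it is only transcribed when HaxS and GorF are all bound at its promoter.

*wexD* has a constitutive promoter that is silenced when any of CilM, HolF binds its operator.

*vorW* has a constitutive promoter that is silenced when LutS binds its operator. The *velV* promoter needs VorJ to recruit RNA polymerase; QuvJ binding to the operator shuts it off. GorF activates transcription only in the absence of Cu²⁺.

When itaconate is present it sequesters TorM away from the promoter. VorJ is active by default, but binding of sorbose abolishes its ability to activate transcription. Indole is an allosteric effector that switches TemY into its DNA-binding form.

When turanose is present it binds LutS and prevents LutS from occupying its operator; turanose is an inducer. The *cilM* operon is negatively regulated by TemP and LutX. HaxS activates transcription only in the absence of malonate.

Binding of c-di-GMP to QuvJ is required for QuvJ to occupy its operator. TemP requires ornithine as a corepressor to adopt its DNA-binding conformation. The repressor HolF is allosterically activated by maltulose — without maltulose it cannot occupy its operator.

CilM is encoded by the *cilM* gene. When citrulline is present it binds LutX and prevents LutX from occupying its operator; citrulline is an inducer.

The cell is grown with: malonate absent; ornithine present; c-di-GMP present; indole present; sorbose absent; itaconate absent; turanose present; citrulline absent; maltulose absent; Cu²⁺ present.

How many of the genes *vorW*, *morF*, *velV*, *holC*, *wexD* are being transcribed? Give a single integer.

3

Turanose is present, so LutS is inactive.
With no repressor bound, *vorW* is transcribed.
→ *vorW* is ON.
Indole is present, so TemY is active.
Itaconate is absent, so TorM is active.
No repressor is bound and TemY and TorM are active, so *morF* is transcribed.
→ *morF* is ON.
c-di-GMP is present, so QuvJ is active.
Sorbose is absent, so VorJ is active.
With repressor QuvJ bound, *velV* is not transcribed.
→ *velV* is OFF.
Malonate is absent, so HaxS is active.
Cu²⁺ is present, so GorF is inactive.
Required activator GorF is absent, so *holC* is not transcribed.
→ *holC* is OFF.
Ornithine is present, so TemP is active.
Citrulline is absent, so LutX is active.
With repressor TemP bound, *cilM* is not transcribed.
So CilM is not produced.
Maltulose is absent, so HolF is inactive.
With no repressor bound, *wexD* is transcribed.
→ *wexD* is ON.
3 of the 5 genes are transcribed.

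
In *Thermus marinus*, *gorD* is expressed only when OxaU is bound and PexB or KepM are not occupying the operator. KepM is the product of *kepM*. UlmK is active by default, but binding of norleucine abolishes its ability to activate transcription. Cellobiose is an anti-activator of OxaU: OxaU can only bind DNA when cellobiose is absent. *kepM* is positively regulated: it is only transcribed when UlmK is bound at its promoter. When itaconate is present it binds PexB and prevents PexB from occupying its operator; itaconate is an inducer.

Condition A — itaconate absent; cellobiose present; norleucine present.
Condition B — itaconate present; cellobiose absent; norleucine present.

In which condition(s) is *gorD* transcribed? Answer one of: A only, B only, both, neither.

Condition A:
Itaconate is absent, so PexB is active.
Cellobiose is present, so OxaU is inactive.
Norleucine is present, so UlmK is inactive.
Required activator UlmK is absent, so *kepM* is not transcribed.
So KepM is not produced.
With repressor PexB bound, *gorD* is not transcribed.
→ *gorD* is OFF in A.
Condition B:
Itaconate is present, so PexB is inactive.
Cellobiose is absent, so OxaU is active.
Norleucine is present, so UlmK is inactive.
Required activator UlmK is absent, so *kepM* is not transcribed.
So KepM is not produced.
No repressor is bound and OxaU is active, so *gorD* is transcribed.
→ *gorD* is ON in B.

B only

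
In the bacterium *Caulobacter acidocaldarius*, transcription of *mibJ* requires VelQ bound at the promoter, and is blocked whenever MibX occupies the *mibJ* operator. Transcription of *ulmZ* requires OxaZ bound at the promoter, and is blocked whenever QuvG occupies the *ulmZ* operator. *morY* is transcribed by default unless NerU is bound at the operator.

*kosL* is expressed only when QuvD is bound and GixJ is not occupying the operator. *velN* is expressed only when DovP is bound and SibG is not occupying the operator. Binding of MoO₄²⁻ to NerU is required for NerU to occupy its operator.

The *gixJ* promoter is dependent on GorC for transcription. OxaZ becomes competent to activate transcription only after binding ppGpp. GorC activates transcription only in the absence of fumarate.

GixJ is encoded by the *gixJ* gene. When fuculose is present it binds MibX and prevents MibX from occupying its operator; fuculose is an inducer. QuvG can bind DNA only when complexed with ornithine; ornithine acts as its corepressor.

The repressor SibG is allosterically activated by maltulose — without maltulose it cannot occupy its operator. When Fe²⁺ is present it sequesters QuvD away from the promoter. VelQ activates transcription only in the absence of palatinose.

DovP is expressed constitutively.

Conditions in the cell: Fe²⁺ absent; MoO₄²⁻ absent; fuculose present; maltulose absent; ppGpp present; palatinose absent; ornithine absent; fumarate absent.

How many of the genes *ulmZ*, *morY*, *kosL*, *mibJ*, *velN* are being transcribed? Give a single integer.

Ornithine is absent, so QuvG is inactive.
ppGpp is present, so OxaZ is active.
No repressor is bound and OxaZ is active, so *ulmZ* is transcribed.
→ *ulmZ* is ON.
MoO₄²⁻ is absent, so NerU is inactive.
With no repressor bound, *morY* is transcribed.
→ *morY* is ON.
Fumarate is absent, so GorC is active.
No repressor is bound and GorC is active, so *gixJ* is transcribed.
So GixJ is produced and active.
Fe²⁺ is absent, so QuvD is active.
With repressor GixJ bound, *kosL* is not transcribed.
→ *kosL* is OFF.
Fuculose is present, so MibX is inactive.
Palatinose is absent, so VelQ is active.
No repressor is bound and VelQ is active, so *mibJ* is transcribed.
→ *mibJ* is ON.
DovP is produced constitutively and is active.
Maltulose is absent, so SibG is inactive.
No repressor is bound and DovP is active, so *velN* is transcribed.
→ *velN* is ON.
4 of the 5 genes are transcribed.

4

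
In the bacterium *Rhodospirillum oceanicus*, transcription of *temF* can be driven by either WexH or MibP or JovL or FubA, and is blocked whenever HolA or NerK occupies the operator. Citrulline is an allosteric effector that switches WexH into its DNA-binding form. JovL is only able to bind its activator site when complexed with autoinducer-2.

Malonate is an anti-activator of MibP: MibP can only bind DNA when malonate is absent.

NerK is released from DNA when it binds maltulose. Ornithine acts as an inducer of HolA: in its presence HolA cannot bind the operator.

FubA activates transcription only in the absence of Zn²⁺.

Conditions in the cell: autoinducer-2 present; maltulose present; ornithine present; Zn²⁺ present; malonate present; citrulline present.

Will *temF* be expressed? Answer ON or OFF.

Citrulline is present, so WexH is active.
Malonate is present, so MibP is inactive.
Ornithine is present, so HolA is inactive.
Autoinducer-2 is present, so JovL is active.
Maltulose is present, so NerK is inactive.
Zn²⁺ is present, so FubA is inactive.
Activator WexH is present, so *temF* is transcribed.

ON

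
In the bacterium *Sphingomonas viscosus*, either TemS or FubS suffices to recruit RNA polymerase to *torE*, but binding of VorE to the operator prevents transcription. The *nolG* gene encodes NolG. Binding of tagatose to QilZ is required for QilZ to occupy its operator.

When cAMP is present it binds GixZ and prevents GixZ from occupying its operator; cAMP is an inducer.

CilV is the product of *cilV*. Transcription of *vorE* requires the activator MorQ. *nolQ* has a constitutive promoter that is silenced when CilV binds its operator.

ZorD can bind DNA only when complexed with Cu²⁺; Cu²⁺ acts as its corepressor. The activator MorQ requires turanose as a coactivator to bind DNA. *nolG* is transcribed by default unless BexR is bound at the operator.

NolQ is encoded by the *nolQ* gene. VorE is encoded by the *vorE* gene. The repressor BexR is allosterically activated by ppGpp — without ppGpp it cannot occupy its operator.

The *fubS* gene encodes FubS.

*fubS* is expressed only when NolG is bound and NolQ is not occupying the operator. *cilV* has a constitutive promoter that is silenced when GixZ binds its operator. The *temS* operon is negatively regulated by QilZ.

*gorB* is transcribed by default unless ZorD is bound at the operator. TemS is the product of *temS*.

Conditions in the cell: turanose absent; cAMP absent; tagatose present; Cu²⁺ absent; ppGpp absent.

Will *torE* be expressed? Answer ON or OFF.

Tagatose is present, so QilZ is active.
With repressor QilZ bound, *temS* is not transcribed.
So TemS is not produced.
Turanose is absent, so MorQ is inactive.
Required activator MorQ is absent, so *vorE* is not transcribed.
So VorE is not produced.
cAMP is absent, so GixZ is active.
With repressor GixZ bound, *cilV* is not transcribed.
So CilV is not produced.
With no repressor bound, *nolQ* is transcribed.
So NolQ is produced and active.
ppGpp is absent, so BexR is inactive.
With no repressor bound, *nolG* is transcribed.
So NolG is produced and active.
With repressor NolQ bound, *fubS* is not transcribed.
So FubS is not produced.
No activator is available at the *torE* promoter, so *torE* is not transcribed.

OFF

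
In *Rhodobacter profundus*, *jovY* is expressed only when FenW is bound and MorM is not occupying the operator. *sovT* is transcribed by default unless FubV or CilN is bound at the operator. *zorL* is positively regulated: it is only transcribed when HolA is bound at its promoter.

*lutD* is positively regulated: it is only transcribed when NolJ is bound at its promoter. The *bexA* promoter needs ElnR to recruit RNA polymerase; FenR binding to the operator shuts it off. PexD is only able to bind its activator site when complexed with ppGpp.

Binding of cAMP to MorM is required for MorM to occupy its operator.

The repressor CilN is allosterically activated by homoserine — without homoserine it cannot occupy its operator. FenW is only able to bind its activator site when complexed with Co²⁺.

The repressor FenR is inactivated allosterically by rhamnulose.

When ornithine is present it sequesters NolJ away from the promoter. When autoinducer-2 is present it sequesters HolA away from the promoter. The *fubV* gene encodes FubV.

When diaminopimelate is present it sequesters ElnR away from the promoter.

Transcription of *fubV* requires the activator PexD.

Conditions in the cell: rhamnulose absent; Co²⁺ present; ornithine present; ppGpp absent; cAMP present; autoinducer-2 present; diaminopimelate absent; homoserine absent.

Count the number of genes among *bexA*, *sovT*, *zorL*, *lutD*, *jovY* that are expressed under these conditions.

Diaminopimelate is absent, so ElnR is active.
Rhamnulose is absent, so FenR is active.
With repressor FenR bound, *bexA* is not transcribed.
→ *bexA* is OFF.
ppGpp is absent, so PexD is inactive.
Required activator PexD is absent, so *fubV* is not transcribed.
So FubV is not produced.
Homoserine is absent, so CilN is inactive.
With no repressor bound, *sovT* is transcribed.
→ *sovT* is ON.
Autoinducer-2 is present, so HolA is inactive.
Required activator HolA is absent, so *zorL* is not transcribed.
→ *zorL* is OFF.
Ornithine is present, so NolJ is inactive.
Required activator NolJ is absent, so *lutD* is not transcribed.
→ *lutD* is OFF.
Co²⁺ is present, so FenW is active.
cAMP is present, so MorM is active.
With repressor MorM bound, *jovY* is not transcribed.
→ *jovY* is OFF.
1 of the 5 genes is transcribed.

1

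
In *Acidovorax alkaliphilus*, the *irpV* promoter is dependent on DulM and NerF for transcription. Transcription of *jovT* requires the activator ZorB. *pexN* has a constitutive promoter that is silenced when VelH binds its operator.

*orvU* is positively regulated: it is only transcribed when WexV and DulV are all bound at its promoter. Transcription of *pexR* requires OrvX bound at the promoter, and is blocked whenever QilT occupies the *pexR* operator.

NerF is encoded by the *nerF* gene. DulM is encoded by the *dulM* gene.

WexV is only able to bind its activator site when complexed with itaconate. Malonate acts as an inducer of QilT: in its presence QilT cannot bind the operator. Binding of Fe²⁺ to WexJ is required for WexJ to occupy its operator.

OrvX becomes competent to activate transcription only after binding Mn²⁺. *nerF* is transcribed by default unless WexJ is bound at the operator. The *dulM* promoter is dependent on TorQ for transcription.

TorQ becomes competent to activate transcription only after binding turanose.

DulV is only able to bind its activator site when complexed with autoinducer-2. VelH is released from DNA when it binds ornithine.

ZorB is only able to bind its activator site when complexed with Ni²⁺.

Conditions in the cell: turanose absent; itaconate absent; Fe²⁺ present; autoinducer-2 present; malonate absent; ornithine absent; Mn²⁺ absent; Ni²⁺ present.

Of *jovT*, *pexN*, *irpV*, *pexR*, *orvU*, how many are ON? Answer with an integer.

Ni²⁺ is present, so ZorB is active.
No repressor is bound and ZorB is active, so *jovT* is transcribed.
→ *jovT* is ON.
Ornithine is absent, so VelH is active.
With repressor VelH bound, *pexN* is not transcribed.
→ *pexN* is OFF.
Turanose is absent, so TorQ is inactive.
Required activator TorQ is absent, so *dulM* is not transcribed.
So DulM is not produced.
Fe²⁺ is present, so WexJ is active.
With repressor WexJ bound, *nerF* is not transcribed.
So NerF is not produced.
Required activator DulM is absent, so *irpV* is not transcribed.
→ *irpV* is OFF.
Malonate is absent, so QilT is active.
Mn²⁺ is absent, so OrvX is inactive.
With repressor QilT bound, *pexR* is not transcribed.
→ *pexR* is OFF.
Itaconate is absent, so WexV is inactive.
Autoinducer-2 is present, so DulV is active.
Required activator WexV is absent, so *orvU* is not transcribed.
→ *orvU* is OFF.
1 of the 5 genes is transcribed.

1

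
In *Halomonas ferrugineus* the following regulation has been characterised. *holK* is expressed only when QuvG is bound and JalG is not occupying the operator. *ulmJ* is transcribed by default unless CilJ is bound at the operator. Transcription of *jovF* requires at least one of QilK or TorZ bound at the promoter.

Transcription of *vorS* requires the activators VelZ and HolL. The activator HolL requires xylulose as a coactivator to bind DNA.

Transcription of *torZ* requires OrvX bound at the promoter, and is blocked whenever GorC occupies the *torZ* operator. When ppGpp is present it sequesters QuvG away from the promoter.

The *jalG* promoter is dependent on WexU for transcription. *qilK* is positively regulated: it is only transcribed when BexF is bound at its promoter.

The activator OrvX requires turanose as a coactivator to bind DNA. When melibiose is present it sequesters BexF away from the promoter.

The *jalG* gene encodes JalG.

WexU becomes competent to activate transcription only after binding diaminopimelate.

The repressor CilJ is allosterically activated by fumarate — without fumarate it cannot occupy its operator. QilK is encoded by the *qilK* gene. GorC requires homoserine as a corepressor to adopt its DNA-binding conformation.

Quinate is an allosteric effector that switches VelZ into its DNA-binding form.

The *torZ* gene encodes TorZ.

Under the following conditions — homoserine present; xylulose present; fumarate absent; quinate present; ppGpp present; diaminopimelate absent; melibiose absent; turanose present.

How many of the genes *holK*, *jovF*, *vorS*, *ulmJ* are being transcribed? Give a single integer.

ppGpp is present, so QuvG is inactive.
Diaminopimelate is absent, so WexU is inactive.
Required activator WexU is absent, so *jalG* is not transcribed.
So JalG is not produced.
Required activator QuvG is absent, so *holK* is not transcribed.
→ *holK* is OFF.
Melibiose is absent, so BexF is active.
No repressor is bound and BexF is active, so *qilK* is transcribed.
So QilK is produced and active.
Turanose is present, so OrvX is active.
Homoserine is present, so GorC is active.
With repressor GorC bound, *torZ* is not transcribed.
So TorZ is not produced.
Activator QilK is present, so *jovF* is transcribed.
→ *jovF* is ON.
Quinate is present, so VelZ is active.
Xylulose is present, so HolL is active.
No repressor is bound and VelZ and HolL are active, so *vorS* is transcribed.
→ *vorS* is ON.
Fumarate is absent, so CilJ is inactive.
With no repressor bound, *ulmJ* is transcribed.
→ *ulmJ* is ON.
3 of the 4 genes are transcribed.

3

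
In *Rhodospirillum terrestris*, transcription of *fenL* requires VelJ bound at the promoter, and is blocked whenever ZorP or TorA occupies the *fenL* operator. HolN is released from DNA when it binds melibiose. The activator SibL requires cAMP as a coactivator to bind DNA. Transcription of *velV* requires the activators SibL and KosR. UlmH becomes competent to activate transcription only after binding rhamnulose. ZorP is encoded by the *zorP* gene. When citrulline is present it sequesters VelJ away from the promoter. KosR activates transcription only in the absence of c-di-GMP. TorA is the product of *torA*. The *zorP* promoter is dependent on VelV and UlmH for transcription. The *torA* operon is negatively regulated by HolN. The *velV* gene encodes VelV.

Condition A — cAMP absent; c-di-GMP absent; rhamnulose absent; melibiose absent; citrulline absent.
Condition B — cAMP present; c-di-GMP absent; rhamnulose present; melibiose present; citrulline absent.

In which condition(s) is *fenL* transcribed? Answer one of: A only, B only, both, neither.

Condition A:
cAMP is absent, so SibL is inactive.
c-di-GMP is absent, so KosR is active.
Required activator SibL is absent, so *velV* is not transcribed.
So VelV is not produced.
Rhamnulose is absent, so UlmH is inactive.
Required activator VelV is absent, so *zorP* is not transcribed.
So ZorP is not produced.
Melibiose is absent, so HolN is active.
With repressor HolN bound, *torA* is not transcribed.
So TorA is not produced.
Citrulline is absent, so VelJ is active.
No repressor is bound and VelJ is active, so *fenL* is transcribed.
→ *fenL* is ON in A.
Condition B:
cAMP is present, so SibL is active.
c-di-GMP is absent, so KosR is active.
No repressor is bound and SibL and KosR are active, so *velV* is transcribed.
So VelV is produced and active.
Rhamnulose is present, so UlmH is active.
No repressor is bound and VelV and UlmH are active, so *zorP* is transcribed.
So ZorP is produced and active.
Melibiose is present, so HolN is inactive.
With no repressor bound, *torA* is transcribed.
So TorA is produced and active.
Citrulline is absent, so VelJ is active.
With repressor ZorP bound, *fenL* is not transcribed.
→ *fenL* is OFF in B.

A only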